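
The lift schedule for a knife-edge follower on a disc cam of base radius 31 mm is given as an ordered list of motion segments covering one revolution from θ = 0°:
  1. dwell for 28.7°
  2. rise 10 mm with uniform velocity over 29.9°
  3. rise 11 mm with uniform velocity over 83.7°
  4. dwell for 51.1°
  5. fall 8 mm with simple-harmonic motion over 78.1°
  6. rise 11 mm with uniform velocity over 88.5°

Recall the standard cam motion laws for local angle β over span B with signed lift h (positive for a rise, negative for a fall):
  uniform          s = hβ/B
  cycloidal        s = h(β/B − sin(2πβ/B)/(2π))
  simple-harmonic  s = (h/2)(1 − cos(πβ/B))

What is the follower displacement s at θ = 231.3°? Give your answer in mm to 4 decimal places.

seg 1 [0°–28.7°] dwell: s stays 0.0000
seg 2 [28.7°–58.6°] uniform, h=10: full span → s += 10 → s = 10.0000
seg 3 [58.6°–142.3°] uniform, h=11: full span → s += 11 → s = 21.0000
seg 4 [142.3°–193.4°] dwell: s stays 21.0000
seg 5 [193.4°–271.5°] simple-harmonic, h=-8: θ=231.3° here. β=37.9, B=78.1. -8/2·(1 − cos(π·0.4853)) = -3.8150 → s = 17.1850

17.1850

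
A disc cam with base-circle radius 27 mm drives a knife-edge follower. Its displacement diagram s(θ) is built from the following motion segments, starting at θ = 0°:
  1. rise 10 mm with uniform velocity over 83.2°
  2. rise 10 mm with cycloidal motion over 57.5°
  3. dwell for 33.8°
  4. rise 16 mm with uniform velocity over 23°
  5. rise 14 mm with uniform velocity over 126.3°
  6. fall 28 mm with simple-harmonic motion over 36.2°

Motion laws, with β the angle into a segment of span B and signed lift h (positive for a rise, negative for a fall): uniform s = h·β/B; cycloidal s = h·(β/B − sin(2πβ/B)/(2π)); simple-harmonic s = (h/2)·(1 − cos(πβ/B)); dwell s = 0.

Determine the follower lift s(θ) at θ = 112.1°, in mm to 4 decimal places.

seg 1 [0°–83.2°] uniform, h=10: full span → s += 10 → s = 10.0000
seg 2 [83.2°–140.7°] cycloidal, h=10: θ=112.1° here. β=28.9, B=57.5. 10·(0.5026 − sin(2π·0.5026)/(2π)) = 5.0522 → s = 15.0522

15.0522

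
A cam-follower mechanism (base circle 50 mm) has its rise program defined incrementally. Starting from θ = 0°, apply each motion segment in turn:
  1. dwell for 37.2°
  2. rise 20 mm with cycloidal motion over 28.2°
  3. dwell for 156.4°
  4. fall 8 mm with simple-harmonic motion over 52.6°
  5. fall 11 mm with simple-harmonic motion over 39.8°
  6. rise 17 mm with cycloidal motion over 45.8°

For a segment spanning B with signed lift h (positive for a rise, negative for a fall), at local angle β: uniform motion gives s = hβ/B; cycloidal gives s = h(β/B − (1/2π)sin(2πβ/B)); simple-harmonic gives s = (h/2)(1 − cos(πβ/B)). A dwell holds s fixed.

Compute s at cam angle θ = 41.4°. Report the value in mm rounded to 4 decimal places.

seg 1 [0°–37.2°] dwell: s stays 0.0000
seg 2 [37.2°–65.4°] cycloidal, h=20: θ=41.4° here. β=4.2, B=28.2. 20·(0.1489 − sin(2π·0.1489)/(2π)) = 0.4161 → s = 0.4161

0.4161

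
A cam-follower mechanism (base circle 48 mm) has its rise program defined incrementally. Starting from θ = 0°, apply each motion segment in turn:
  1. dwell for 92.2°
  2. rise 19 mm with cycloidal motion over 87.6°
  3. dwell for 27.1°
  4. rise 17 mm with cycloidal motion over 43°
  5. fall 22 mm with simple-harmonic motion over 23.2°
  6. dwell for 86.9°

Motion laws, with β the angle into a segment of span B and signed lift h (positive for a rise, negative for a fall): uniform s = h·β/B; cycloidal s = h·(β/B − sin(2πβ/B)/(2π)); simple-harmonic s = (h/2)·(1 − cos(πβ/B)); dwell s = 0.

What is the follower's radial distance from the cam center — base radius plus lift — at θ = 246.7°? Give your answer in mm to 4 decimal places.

seg 1 [0°–92.2°] dwell: s stays 0.0000
seg 2 [92.2°–179.8°] cycloidal, h=19: full span → s += 19 → s = 19.0000
seg 3 [179.8°–206.9°] dwell: s stays 19.0000
seg 4 [206.9°–249.9°] cycloidal, h=17: θ=246.7° here. β=39.8, B=43. 17·(0.9256 − sin(2π·0.9256)/(2π)) = 16.9544 → s = 35.9544
radial distance = base radius + s = 48 + 35.9544 = 83.9544

83.9544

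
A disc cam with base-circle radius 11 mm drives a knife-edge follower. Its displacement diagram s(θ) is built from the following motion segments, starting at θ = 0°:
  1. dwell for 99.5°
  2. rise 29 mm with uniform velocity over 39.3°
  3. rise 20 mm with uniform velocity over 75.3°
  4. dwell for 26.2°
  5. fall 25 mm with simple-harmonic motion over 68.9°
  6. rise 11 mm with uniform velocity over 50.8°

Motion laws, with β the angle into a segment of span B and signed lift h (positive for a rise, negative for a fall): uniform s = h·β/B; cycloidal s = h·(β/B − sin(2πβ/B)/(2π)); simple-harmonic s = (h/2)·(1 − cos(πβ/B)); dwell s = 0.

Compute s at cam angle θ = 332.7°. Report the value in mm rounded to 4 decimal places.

seg 1 [0°–99.5°] dwell: s stays 0.0000
seg 2 [99.5°–138.8°] uniform, h=29: full span → s += 29 → s = 29.0000
seg 3 [138.8°–214.1°] uniform, h=20: full span → s += 20 → s = 49.0000
seg 4 [214.1°–240.3°] dwell: s stays 49.0000
seg 5 [240.3°–309.2°] simple-harmonic, h=-25: full span → s += -25 → s = 24.0000
seg 6 [309.2°–360°] uniform, h=11: θ=332.7° here. β=23.5, B=50.8. 11·23.5/50.8 = 5.0886 → s = 29.0886

29.0886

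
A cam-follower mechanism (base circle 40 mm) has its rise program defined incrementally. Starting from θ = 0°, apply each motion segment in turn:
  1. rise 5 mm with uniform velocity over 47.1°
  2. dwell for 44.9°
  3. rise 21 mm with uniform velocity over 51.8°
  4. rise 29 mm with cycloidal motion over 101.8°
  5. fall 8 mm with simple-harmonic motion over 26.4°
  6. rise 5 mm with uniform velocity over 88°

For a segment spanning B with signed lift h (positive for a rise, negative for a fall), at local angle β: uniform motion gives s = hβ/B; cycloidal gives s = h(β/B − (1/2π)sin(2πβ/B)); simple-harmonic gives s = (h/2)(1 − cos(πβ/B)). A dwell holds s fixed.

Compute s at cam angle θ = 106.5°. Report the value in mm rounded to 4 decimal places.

seg 1 [0°–47.1°] uniform, h=5: full span → s += 5 → s = 5.0000
seg 2 [47.1°–92°] dwell: s stays 5.0000
seg 3 [92°–143.8°] uniform, h=21: θ=106.5° here. β=14.5, B=51.8. 21·14.5/51.8 = 5.8784 → s = 10.8784

10.8784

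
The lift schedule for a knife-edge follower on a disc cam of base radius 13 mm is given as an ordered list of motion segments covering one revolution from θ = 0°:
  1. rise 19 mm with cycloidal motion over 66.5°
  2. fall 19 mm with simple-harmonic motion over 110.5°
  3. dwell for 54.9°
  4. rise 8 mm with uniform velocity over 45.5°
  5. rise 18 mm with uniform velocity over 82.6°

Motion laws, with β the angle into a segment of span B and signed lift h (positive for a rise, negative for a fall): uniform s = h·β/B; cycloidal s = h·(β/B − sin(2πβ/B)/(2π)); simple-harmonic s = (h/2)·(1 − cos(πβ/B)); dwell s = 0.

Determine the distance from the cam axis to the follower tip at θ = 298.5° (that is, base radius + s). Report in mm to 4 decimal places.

seg 1 [0°–66.5°] cycloidal, h=19: full span → s += 19 → s = 19.0000
seg 2 [66.5°–177°] simple-harmonic, h=-19: full span → s += -19 → s = 0.0000
seg 3 [177°–231.9°] dwell: s stays 0.0000
seg 4 [231.9°–277.4°] uniform, h=8: full span → s += 8 → s = 8.0000
seg 5 [277.4°–360°] uniform, h=18: θ=298.5° here. β=21.1, B=82.6. 18·21.1/82.6 = 4.5981 → s = 12.5981
radial distance = base radius + s = 13 + 12.5981 = 25.5981

25.5981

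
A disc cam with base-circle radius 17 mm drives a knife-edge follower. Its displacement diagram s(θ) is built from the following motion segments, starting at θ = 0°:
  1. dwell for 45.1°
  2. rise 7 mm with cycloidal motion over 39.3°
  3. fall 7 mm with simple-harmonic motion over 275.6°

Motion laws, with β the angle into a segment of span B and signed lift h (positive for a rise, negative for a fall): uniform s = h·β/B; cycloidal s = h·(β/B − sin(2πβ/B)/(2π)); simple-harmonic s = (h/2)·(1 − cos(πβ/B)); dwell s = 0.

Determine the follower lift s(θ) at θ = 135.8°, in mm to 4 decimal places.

seg 1 [0°–45.1°] dwell: s stays 0.0000
seg 2 [45.1°–84.4°] cycloidal, h=7: full span → s += 7 → s = 7.0000
seg 3 [84.4°–360°] simple-harmonic, h=-7: θ=135.8° here. β=51.4, B=275.6. -7/2·(1 − cos(π·0.1865)) = -0.5838 → s = 6.4162

6.4162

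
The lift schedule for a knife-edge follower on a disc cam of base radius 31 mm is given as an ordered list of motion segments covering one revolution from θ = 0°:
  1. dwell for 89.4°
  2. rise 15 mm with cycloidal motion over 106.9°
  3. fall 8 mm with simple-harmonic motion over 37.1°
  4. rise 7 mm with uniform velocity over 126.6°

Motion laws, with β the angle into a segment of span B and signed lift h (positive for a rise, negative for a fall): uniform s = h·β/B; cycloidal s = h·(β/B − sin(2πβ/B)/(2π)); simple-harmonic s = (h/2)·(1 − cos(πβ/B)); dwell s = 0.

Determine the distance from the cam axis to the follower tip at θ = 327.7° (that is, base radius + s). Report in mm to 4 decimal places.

seg 1 [0°–89.4°] dwell: s stays 0.0000
seg 2 [89.4°–196.3°] cycloidal, h=15: full span → s += 15 → s = 15.0000
seg 3 [196.3°–233.4°] simple-harmonic, h=-8: full span → s += -8 → s = 7.0000
seg 4 [233.4°–360°] uniform, h=7: θ=327.7° here. β=94.3, B=126.6. 7·94.3/126.6 = 5.2141 → s = 12.2141
radial distance = base radius + s = 31 + 12.2141 = 43.2141

43.2141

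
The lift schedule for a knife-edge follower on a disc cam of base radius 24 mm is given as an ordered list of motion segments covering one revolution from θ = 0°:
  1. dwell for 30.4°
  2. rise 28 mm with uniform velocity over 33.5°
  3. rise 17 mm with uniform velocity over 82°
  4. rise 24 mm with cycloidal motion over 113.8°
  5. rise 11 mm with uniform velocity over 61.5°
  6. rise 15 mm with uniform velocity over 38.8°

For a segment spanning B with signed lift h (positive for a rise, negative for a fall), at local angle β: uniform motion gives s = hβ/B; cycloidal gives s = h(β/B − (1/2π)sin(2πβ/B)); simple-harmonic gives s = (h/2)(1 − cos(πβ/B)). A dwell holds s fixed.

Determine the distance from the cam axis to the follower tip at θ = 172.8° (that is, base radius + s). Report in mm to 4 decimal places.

seg 1 [0°–30.4°] dwell: s stays 0.0000
seg 2 [30.4°–63.9°] uniform, h=28: full span → s += 28 → s = 28.0000
seg 3 [63.9°–145.9°] uniform, h=17: full span → s += 17 → s = 45.0000
seg 4 [145.9°–259.7°] cycloidal, h=24: θ=172.8° here. β=26.9, B=113.8. 24·(0.2364 − sin(2π·0.2364)/(2π)) = 1.8674 → s = 46.8674
radial distance = base radius + s = 24 + 46.8674 = 70.8674

70.8674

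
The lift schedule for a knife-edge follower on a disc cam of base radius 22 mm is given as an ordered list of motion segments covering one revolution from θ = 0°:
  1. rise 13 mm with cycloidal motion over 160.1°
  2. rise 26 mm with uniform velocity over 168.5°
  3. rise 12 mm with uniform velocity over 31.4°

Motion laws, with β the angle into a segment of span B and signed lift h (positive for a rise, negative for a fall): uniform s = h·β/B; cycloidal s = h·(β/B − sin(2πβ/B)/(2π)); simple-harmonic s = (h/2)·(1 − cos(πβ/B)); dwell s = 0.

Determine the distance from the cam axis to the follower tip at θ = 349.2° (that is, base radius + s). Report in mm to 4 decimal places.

seg 1 [0°–160.1°] cycloidal, h=13: full span → s += 13 → s = 13.0000
seg 2 [160.1°–328.6°] uniform, h=26: full span → s += 26 → s = 39.0000
seg 3 [328.6°–360°] uniform, h=12: θ=349.2° here. β=20.6, B=31.4. 12·20.6/31.4 = 7.8726 → s = 46.8726
radial distance = base radius + s = 22 + 46.8726 = 68.8726

68.8726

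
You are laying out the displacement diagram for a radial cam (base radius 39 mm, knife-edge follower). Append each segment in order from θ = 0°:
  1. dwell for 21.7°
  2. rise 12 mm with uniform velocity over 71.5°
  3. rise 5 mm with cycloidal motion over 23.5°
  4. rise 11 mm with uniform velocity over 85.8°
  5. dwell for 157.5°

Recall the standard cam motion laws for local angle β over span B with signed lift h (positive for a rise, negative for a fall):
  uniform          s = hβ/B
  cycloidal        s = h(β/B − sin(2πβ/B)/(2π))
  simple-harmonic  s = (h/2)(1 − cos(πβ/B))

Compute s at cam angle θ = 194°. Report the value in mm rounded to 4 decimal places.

seg 1 [0°–21.7°] dwell: s stays 0.0000
seg 2 [21.7°–93.2°] uniform, h=12: full span → s += 12 → s = 12.0000
seg 3 [93.2°–116.7°] cycloidal, h=5: full span → s += 5 → s = 17.0000
seg 4 [116.7°–202.5°] uniform, h=11: θ=194° here. β=77.3, B=85.8. 11·77.3/85.8 = 9.9103 → s = 26.9103

26.9103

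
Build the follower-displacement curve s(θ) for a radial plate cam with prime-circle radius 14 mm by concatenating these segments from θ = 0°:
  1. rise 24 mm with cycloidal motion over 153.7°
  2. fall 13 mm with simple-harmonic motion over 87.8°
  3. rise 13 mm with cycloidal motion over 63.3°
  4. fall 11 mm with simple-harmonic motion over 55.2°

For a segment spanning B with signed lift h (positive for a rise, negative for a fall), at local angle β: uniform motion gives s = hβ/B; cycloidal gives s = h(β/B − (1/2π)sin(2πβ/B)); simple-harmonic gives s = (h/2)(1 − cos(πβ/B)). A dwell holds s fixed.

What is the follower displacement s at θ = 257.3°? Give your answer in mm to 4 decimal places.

seg 1 [0°–153.7°] cycloidal, h=24: full span → s += 24 → s = 24.0000
seg 2 [153.7°–241.5°] simple-harmonic, h=-13: full span → s += -13 → s = 11.0000
seg 3 [241.5°–304.8°] cycloidal, h=13: θ=257.3° here. β=15.8, B=63.3. 13·(0.2496 − sin(2π·0.2496)/(2π)) = 1.1759 → s = 12.1759

12.1759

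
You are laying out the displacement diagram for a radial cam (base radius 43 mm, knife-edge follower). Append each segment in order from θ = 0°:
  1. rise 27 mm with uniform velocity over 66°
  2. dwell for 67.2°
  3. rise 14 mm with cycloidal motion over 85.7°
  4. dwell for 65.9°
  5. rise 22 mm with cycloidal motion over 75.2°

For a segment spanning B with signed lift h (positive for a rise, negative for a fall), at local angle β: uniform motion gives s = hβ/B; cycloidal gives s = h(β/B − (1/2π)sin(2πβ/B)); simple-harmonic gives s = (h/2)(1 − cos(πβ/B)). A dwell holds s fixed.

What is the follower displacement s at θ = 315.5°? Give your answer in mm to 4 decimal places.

seg 1 [0°–66°] uniform, h=27: full span → s += 27 → s = 27.0000
seg 2 [66°–133.2°] dwell: s stays 27.0000
seg 3 [133.2°–218.9°] cycloidal, h=14: full span → s += 14 → s = 41.0000
seg 4 [218.9°–284.8°] dwell: s stays 41.0000
seg 5 [284.8°–360°] cycloidal, h=22: θ=315.5° here. β=30.7, B=75.2. 22·(0.4082 − sin(2π·0.4082)/(2π)) = 7.0727 → s = 48.0727

48.0727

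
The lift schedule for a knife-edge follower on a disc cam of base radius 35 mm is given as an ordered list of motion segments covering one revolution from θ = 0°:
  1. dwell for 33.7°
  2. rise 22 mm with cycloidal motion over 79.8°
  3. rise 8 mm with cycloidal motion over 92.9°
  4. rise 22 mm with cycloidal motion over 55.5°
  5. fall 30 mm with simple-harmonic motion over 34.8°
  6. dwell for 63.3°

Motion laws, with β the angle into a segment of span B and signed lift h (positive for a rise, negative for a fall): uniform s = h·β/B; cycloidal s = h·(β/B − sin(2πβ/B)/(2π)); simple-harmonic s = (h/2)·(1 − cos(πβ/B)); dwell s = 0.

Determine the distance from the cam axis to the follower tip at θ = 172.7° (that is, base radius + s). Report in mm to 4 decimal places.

seg 1 [0°–33.7°] dwell: s stays 0.0000
seg 2 [33.7°–113.5°] cycloidal, h=22: full span → s += 22 → s = 22.0000
seg 3 [113.5°–206.4°] cycloidal, h=8: θ=172.7° here. β=59.2, B=92.9. 8·(0.6372 − sin(2π·0.6372)/(2π)) = 6.0648 → s = 28.0648
radial distance = base radius + s = 35 + 28.0648 = 63.0648

63.0648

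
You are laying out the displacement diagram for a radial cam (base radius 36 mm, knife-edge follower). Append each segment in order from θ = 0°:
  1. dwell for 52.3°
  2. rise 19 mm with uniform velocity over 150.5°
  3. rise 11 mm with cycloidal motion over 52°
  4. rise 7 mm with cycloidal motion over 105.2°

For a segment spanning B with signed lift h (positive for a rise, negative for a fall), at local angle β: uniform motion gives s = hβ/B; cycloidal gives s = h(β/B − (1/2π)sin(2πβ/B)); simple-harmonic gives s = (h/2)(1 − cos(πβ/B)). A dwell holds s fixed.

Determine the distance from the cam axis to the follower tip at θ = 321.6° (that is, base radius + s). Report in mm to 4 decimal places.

seg 1 [0°–52.3°] dwell: s stays 0.0000
seg 2 [52.3°–202.8°] uniform, h=19: full span → s += 19 → s = 19.0000
seg 3 [202.8°–254.8°] cycloidal, h=11: full span → s += 11 → s = 30.0000
seg 4 [254.8°–360°] cycloidal, h=7: θ=321.6° here. β=66.8, B=105.2. 7·(0.6350 − sin(2π·0.6350)/(2π)) = 5.2805 → s = 35.2805
radial distance = base radius + s = 36 + 35.2805 = 71.2805

71.2805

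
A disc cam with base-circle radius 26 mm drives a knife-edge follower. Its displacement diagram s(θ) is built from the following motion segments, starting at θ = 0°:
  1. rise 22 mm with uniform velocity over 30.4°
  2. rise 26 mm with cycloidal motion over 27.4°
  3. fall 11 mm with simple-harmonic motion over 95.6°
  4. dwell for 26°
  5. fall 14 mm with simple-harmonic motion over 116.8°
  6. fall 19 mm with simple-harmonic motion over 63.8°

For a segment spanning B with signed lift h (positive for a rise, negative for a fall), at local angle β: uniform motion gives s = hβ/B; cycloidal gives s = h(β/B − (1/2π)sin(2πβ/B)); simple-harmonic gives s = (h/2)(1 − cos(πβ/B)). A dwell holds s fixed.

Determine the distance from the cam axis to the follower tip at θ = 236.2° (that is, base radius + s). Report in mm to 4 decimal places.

seg 1 [0°–30.4°] uniform, h=22: full span → s += 22 → s = 22.0000
seg 2 [30.4°–57.8°] cycloidal, h=26: full span → s += 26 → s = 48.0000
seg 3 [57.8°–153.4°] simple-harmonic, h=-11: full span → s += -11 → s = 37.0000
seg 4 [153.4°–179.4°] dwell: s stays 37.0000
seg 5 [179.4°–296.2°] simple-harmonic, h=-14: θ=236.2° here. β=56.8, B=116.8. -14/2·(1 − cos(π·0.4863)) = -6.6988 → s = 30.3012
radial distance = base radius + s = 26 + 30.3012 = 56.3012

56.3012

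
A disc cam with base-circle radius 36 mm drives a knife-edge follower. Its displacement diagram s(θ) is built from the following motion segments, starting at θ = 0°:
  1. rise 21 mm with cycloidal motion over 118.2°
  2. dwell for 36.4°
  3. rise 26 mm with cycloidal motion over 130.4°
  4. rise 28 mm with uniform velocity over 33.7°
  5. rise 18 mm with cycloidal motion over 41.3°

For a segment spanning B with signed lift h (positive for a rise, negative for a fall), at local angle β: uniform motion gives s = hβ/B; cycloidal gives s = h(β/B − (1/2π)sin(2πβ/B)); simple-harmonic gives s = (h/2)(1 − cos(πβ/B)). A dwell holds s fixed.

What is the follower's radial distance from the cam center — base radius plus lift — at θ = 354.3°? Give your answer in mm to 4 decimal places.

seg 1 [0°–118.2°] cycloidal, h=21: full span → s += 21 → s = 21.0000
seg 2 [118.2°–154.6°] dwell: s stays 21.0000
seg 3 [154.6°–285°] cycloidal, h=26: full span → s += 26 → s = 47.0000
seg 4 [285°–318.7°] uniform, h=28: full span → s += 28 → s = 75.0000
seg 5 [318.7°–360°] cycloidal, h=18: θ=354.3° here. β=35.6, B=41.3. 18·(0.8620 − sin(2π·0.8620)/(2π)) = 17.7001 → s = 92.7001
radial distance = base radius + s = 36 + 92.7001 = 128.7001

128.7001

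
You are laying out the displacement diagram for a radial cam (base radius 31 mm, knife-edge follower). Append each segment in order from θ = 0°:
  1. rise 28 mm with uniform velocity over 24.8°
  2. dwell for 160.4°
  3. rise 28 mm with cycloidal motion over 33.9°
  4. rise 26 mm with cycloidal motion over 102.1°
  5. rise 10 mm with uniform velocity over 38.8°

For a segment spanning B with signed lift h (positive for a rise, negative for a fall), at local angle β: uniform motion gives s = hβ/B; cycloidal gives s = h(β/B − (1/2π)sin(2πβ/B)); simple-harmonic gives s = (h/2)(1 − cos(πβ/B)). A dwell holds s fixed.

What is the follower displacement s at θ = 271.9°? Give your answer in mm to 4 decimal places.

seg 1 [0°–24.8°] uniform, h=28: full span → s += 28 → s = 28.0000
seg 2 [24.8°–185.2°] dwell: s stays 28.0000
seg 3 [185.2°–219.1°] cycloidal, h=28: full span → s += 28 → s = 56.0000
seg 4 [219.1°–321.2°] cycloidal, h=26: θ=271.9° here. β=52.8, B=102.1. 26·(0.5171 − sin(2π·0.5171)/(2π)) = 13.8904 → s = 69.8904

69.8904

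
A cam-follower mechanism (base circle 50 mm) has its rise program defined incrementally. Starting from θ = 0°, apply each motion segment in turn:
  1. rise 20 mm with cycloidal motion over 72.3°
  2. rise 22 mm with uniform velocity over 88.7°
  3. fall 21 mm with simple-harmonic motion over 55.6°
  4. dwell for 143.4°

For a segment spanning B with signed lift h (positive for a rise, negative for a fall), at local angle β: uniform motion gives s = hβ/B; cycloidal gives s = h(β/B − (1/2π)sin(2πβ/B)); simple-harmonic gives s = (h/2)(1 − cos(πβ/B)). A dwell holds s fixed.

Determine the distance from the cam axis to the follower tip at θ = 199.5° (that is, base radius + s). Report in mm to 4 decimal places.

seg 1 [0°–72.3°] cycloidal, h=20: full span → s += 20 → s = 20.0000
seg 2 [72.3°–161°] uniform, h=22: full span → s += 22 → s = 42.0000
seg 3 [161°–216.6°] simple-harmonic, h=-21: θ=199.5° here. β=38.5, B=55.6. -21/2·(1 − cos(π·0.6924)) = -16.4684 → s = 25.5316
radial distance = base radius + s = 50 + 25.5316 = 75.5316

75.5316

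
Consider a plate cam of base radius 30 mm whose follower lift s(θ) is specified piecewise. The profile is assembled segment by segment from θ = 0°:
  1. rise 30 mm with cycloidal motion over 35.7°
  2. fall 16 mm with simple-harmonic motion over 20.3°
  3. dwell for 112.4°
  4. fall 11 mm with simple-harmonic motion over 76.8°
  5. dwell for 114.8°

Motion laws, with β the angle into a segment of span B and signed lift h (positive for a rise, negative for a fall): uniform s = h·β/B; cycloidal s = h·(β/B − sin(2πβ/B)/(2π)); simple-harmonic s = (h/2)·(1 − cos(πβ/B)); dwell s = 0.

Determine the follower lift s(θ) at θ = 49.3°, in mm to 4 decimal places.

seg 1 [0°–35.7°] cycloidal, h=30: full span → s += 30 → s = 30.0000
seg 2 [35.7°–56°] simple-harmonic, h=-16: θ=49.3° here. β=13.6, B=20.3. -16/2·(1 − cos(π·0.6700)) = -12.0713 → s = 17.9287

17.9287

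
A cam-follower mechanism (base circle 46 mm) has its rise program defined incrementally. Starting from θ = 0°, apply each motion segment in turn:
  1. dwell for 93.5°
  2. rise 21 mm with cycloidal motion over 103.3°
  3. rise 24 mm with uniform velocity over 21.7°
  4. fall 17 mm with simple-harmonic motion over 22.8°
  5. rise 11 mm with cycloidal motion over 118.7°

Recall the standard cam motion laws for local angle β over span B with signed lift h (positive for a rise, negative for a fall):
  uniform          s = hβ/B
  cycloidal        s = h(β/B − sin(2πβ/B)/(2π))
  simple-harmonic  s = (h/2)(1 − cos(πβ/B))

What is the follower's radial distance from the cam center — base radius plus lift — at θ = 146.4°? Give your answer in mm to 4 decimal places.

seg 1 [0°–93.5°] dwell: s stays 0.0000
seg 2 [93.5°–196.8°] cycloidal, h=21: θ=146.4° here. β=52.9, B=103.3. 21·(0.5121 − sin(2π·0.5121)/(2π)) = 11.0080 → s = 11.0080
radial distance = base radius + s = 46 + 11.0080 = 57.0080

57.0080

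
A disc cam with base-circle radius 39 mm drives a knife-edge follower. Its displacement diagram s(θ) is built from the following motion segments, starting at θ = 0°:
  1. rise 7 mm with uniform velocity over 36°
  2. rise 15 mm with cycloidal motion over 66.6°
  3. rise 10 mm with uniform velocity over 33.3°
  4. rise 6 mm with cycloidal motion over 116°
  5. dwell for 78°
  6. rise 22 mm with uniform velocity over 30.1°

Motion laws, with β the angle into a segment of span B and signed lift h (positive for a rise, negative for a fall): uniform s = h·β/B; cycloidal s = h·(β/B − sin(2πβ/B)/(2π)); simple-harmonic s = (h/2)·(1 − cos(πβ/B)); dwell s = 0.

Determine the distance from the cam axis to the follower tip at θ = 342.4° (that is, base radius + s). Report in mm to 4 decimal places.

seg 1 [0°–36°] uniform, h=7: full span → s += 7 → s = 7.0000
seg 2 [36°–102.6°] cycloidal, h=15: full span → s += 15 → s = 22.0000
seg 3 [102.6°–135.9°] uniform, h=10: full span → s += 10 → s = 32.0000
seg 4 [135.9°–251.9°] cycloidal, h=6: full span → s += 6 → s = 38.0000
seg 5 [251.9°–329.9°] dwell: s stays 38.0000
seg 6 [329.9°–360°] uniform, h=22: θ=342.4° here. β=12.5, B=30.1. 22·12.5/30.1 = 9.1362 → s = 47.1362
radial distance = base radius + s = 39 + 47.1362 = 86.1362

86.1362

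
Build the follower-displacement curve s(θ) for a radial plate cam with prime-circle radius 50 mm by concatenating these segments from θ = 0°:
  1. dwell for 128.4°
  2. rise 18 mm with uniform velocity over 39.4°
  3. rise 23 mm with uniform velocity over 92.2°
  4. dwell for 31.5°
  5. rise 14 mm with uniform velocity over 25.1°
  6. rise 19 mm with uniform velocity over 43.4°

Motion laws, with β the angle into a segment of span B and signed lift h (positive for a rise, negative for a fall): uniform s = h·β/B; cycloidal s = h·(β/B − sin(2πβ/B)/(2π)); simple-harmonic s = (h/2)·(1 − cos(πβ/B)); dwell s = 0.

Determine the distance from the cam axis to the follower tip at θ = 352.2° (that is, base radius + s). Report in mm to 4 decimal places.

seg 1 [0°–128.4°] dwell: s stays 0.0000
seg 2 [128.4°–167.8°] uniform, h=18: full span → s += 18 → s = 18.0000
seg 3 [167.8°–260°] uniform, h=23: full span → s += 23 → s = 41.0000
seg 4 [260°–291.5°] dwell: s stays 41.0000
seg 5 [291.5°–316.6°] uniform, h=14: full span → s += 14 → s = 55.0000
seg 6 [316.6°–360°] uniform, h=19: θ=352.2° here. β=35.6, B=43.4. 19·35.6/43.4 = 15.5853 → s = 70.5853
radial distance = base radius + s = 50 + 70.5853 = 120.5853

120.5853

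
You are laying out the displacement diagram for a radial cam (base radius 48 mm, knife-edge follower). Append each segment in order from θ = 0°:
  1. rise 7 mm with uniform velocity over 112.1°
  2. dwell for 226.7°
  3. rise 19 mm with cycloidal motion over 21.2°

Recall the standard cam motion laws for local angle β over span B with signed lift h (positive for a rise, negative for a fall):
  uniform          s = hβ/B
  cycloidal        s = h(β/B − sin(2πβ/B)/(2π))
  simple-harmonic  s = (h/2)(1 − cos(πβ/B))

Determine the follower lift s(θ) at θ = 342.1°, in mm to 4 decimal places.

seg 1 [0°–112.1°] uniform, h=7: full span → s += 7 → s = 7.0000
seg 2 [112.1°–338.8°] dwell: s stays 7.0000
seg 3 [338.8°–360°] cycloidal, h=19: θ=342.1° here. β=3.3, B=21.2. 19·(0.1557 − sin(2π·0.1557)/(2π)) = 0.4495 → s = 7.4495

7.4495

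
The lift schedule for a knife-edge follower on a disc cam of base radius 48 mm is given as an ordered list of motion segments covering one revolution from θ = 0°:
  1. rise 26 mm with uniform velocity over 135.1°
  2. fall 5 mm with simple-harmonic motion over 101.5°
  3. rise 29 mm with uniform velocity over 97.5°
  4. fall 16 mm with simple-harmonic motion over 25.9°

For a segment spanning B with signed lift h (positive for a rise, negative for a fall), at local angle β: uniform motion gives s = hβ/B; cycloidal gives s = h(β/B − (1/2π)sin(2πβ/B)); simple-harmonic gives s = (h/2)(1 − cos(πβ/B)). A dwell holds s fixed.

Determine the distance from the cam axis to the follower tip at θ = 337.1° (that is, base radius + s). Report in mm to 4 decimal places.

seg 1 [0°–135.1°] uniform, h=26: full span → s += 26 → s = 26.0000
seg 2 [135.1°–236.6°] simple-harmonic, h=-5: full span → s += -5 → s = 21.0000
seg 3 [236.6°–334.1°] uniform, h=29: full span → s += 29 → s = 50.0000
seg 4 [334.1°–360°] simple-harmonic, h=-16: θ=337.1° here. β=3, B=25.9. -16/2·(1 − cos(π·0.1158)) = -0.5238 → s = 49.4762
radial distance = base radius + s = 48 + 49.4762 = 97.4762

97.4762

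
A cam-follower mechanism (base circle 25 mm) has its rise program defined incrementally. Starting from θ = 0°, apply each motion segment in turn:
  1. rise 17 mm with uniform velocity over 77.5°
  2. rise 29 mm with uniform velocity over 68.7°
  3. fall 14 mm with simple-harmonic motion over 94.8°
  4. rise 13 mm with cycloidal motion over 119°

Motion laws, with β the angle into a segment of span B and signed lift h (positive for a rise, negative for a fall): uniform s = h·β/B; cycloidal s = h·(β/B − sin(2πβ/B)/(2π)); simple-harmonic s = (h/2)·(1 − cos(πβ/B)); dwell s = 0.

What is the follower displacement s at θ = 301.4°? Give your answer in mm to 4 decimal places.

seg 1 [0°–77.5°] uniform, h=17: full span → s += 17 → s = 17.0000
seg 2 [77.5°–146.2°] uniform, h=29: full span → s += 29 → s = 46.0000
seg 3 [146.2°–241°] simple-harmonic, h=-14: full span → s += -14 → s = 32.0000
seg 4 [241°–360°] cycloidal, h=13: θ=301.4° here. β=60.4, B=119. 13·(0.5076 − sin(2π·0.5076)/(2π)) = 6.6966 → s = 38.6966

38.6966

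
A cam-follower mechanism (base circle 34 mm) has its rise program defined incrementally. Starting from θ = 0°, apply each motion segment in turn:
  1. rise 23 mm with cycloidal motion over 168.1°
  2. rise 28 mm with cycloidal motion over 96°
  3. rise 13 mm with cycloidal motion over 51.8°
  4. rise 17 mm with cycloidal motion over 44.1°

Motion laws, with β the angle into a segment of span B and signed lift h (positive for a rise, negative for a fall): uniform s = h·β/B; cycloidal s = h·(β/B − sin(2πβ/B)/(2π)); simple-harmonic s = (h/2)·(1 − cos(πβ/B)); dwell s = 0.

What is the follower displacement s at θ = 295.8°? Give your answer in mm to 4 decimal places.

seg 1 [0°–168.1°] cycloidal, h=23: full span → s += 23 → s = 23.0000
seg 2 [168.1°–264.1°] cycloidal, h=28: full span → s += 28 → s = 51.0000
seg 3 [264.1°–315.9°] cycloidal, h=13: θ=295.8° here. β=31.7, B=51.8. 13·(0.6120 − sin(2π·0.6120)/(2π)) = 9.2941 → s = 60.2941

60.2941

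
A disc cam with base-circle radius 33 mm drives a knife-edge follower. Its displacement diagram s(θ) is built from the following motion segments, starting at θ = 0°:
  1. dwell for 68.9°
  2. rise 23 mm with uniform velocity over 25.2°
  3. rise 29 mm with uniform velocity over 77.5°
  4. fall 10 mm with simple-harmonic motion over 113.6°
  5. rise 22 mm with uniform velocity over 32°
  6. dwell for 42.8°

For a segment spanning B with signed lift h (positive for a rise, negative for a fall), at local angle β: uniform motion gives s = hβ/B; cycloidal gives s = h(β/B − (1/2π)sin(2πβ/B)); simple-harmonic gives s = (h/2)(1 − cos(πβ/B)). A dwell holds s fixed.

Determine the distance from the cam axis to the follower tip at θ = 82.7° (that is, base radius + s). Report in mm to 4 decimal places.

seg 1 [0°–68.9°] dwell: s stays 0.0000
seg 2 [68.9°–94.1°] uniform, h=23: θ=82.7° here. β=13.8, B=25.2. 23·13.8/25.2 = 12.5952 → s = 12.5952
radial distance = base radius + s = 33 + 12.5952 = 45.5952

45.5952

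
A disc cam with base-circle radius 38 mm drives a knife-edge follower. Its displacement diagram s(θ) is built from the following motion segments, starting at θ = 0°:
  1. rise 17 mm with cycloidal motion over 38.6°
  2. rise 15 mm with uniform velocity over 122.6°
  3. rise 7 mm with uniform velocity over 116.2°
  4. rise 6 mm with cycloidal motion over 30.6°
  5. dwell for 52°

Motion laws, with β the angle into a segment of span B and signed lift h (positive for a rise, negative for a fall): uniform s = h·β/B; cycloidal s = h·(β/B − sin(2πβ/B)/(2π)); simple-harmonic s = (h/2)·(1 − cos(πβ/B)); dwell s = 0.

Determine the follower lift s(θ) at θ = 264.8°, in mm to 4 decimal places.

seg 1 [0°–38.6°] cycloidal, h=17: full span → s += 17 → s = 17.0000
seg 2 [38.6°–161.2°] uniform, h=15: full span → s += 15 → s = 32.0000
seg 3 [161.2°–277.4°] uniform, h=7: θ=264.8° here. β=103.6, B=116.2. 7·103.6/116.2 = 6.2410 → s = 38.2410

38.2410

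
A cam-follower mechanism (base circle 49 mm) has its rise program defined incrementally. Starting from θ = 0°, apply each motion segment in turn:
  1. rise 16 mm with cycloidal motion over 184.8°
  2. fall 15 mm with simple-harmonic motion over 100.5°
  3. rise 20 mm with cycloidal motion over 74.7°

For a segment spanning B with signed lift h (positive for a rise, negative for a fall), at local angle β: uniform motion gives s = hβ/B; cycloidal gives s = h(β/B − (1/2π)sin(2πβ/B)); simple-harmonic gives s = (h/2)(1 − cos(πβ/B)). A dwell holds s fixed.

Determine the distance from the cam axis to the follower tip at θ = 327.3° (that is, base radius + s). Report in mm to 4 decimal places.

seg 1 [0°–184.8°] cycloidal, h=16: full span → s += 16 → s = 16.0000
seg 2 [184.8°–285.3°] simple-harmonic, h=-15: full span → s += -15 → s = 1.0000
seg 3 [285.3°–360°] cycloidal, h=20: θ=327.3° here. β=42, B=74.7. 20·(0.5622 − sin(2π·0.5622)/(2π)) = 12.4585 → s = 13.4585
radial distance = base radius + s = 49 + 13.4585 = 62.4585

62.4585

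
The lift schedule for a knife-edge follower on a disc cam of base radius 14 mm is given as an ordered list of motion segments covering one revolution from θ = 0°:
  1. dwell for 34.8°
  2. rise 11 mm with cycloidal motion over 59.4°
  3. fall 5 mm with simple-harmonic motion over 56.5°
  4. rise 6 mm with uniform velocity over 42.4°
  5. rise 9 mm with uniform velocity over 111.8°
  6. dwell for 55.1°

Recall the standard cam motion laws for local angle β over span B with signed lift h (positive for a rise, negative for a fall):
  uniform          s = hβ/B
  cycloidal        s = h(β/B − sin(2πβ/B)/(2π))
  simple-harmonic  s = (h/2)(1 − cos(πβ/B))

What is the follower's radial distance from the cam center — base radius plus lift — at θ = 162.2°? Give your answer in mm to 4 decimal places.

seg 1 [0°–34.8°] dwell: s stays 0.0000
seg 2 [34.8°–94.2°] cycloidal, h=11: full span → s += 11 → s = 11.0000
seg 3 [94.2°–150.7°] simple-harmonic, h=-5: full span → s += -5 → s = 6.0000
seg 4 [150.7°–193.1°] uniform, h=6: θ=162.2° here. β=11.5, B=42.4. 6·11.5/42.4 = 1.6274 → s = 7.6274
radial distance = base radius + s = 14 + 7.6274 = 21.6274

21.6274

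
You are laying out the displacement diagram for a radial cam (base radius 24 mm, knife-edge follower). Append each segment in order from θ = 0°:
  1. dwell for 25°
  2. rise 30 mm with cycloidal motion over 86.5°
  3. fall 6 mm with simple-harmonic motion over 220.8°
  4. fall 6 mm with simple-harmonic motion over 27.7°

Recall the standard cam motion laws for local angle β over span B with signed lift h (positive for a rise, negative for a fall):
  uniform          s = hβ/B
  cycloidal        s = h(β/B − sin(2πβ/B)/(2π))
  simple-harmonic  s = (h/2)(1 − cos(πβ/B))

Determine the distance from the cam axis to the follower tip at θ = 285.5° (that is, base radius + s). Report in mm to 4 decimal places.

seg 1 [0°–25°] dwell: s stays 0.0000
seg 2 [25°–111.5°] cycloidal, h=30: full span → s += 30 → s = 30.0000
seg 3 [111.5°–332.3°] simple-harmonic, h=-6: θ=285.5° here. β=174, B=220.8. -6/2·(1 − cos(π·0.7880)) = -5.3591 → s = 24.6409
radial distance = base radius + s = 24 + 24.6409 = 48.6409

48.6409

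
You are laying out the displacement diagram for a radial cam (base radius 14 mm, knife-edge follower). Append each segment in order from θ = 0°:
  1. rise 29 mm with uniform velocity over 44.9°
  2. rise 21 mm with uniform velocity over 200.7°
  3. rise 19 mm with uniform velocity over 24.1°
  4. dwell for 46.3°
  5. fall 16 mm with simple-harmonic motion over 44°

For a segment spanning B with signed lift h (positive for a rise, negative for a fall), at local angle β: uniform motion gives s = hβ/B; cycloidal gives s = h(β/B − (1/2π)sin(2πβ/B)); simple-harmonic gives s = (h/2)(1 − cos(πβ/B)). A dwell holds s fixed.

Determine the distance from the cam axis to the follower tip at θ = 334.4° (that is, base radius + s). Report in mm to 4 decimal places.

seg 1 [0°–44.9°] uniform, h=29: full span → s += 29 → s = 29.0000
seg 2 [44.9°–245.6°] uniform, h=21: full span → s += 21 → s = 50.0000
seg 3 [245.6°–269.7°] uniform, h=19: full span → s += 19 → s = 69.0000
seg 4 [269.7°–316°] dwell: s stays 69.0000
seg 5 [316°–360°] simple-harmonic, h=-16: θ=334.4° here. β=18.4, B=44. -16/2·(1 − cos(π·0.4182)) = -5.9663 → s = 63.0337
radial distance = base radius + s = 14 + 63.0337 = 77.0337

77.0337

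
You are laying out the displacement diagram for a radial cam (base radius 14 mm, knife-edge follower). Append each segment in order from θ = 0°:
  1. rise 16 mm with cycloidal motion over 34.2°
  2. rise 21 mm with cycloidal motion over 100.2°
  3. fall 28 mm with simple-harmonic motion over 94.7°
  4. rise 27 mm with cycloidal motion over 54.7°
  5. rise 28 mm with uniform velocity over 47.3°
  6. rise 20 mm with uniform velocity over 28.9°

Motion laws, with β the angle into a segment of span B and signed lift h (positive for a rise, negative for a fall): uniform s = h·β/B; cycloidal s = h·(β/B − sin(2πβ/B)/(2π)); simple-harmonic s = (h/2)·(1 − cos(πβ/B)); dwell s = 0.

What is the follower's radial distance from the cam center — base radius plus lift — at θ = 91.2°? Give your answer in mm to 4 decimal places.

seg 1 [0°–34.2°] cycloidal, h=16: full span → s += 16 → s = 16.0000
seg 2 [34.2°–134.4°] cycloidal, h=21: θ=91.2° here. β=57, B=100.2. 21·(0.5689 − sin(2π·0.5689)/(2π)) = 13.3475 → s = 29.3475
radial distance = base radius + s = 14 + 29.3475 = 43.3475

43.3475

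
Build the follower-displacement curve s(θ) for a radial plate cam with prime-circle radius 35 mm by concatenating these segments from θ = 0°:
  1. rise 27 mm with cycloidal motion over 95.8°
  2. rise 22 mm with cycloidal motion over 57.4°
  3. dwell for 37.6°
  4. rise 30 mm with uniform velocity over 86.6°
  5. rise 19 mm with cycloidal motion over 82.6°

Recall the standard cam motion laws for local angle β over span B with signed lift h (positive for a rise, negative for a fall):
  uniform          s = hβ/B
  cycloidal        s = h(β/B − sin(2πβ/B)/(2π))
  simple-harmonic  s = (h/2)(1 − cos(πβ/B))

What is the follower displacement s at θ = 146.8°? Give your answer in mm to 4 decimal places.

seg 1 [0°–95.8°] cycloidal, h=27: full span → s += 27 → s = 27.0000
seg 2 [95.8°–153.2°] cycloidal, h=22: θ=146.8° here. β=51, B=57.4. 22·(0.8885 − sin(2π·0.8885)/(2π)) = 21.8042 → s = 48.8042

48.8042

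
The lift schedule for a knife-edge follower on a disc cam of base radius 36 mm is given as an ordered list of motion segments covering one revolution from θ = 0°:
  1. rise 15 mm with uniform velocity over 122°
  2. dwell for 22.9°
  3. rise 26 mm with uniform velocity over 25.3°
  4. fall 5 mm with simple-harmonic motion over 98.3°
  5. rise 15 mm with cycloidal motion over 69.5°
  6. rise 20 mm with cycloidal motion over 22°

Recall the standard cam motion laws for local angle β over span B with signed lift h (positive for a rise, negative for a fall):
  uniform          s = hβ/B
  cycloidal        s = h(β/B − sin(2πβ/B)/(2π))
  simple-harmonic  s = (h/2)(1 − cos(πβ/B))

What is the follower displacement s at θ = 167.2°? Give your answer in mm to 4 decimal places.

seg 1 [0°–122°] uniform, h=15: full span → s += 15 → s = 15.0000
seg 2 [122°–144.9°] dwell: s stays 15.0000
seg 3 [144.9°–170.2°] uniform, h=26: θ=167.2° here. β=22.3, B=25.3. 26·22.3/25.3 = 22.9170 → s = 37.9170

37.9170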